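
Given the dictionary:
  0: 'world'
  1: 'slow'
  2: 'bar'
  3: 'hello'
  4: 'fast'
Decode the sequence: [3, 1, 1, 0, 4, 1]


Look up each index in the dictionary:
  3 -> 'hello'
  1 -> 'slow'
  1 -> 'slow'
  0 -> 'world'
  4 -> 'fast'
  1 -> 'slow'

Decoded: "hello slow slow world fast slow"


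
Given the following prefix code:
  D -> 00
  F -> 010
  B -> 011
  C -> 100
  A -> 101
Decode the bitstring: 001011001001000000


Decoding step by step:
Bits 00 -> D
Bits 101 -> A
Bits 100 -> C
Bits 100 -> C
Bits 100 -> C
Bits 00 -> D
Bits 00 -> D


Decoded message: DACCCDD


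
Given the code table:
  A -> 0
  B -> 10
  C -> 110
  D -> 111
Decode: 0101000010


Decoding:
0 -> A
10 -> B
10 -> B
0 -> A
0 -> A
0 -> A
10 -> B


Result: ABBAAAB


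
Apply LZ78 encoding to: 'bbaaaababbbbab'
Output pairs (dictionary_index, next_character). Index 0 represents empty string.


LZ78 encoding steps:
Dictionary: {0: ''}
Step 1: w='' (idx 0), next='b' -> output (0, 'b'), add 'b' as idx 1
Step 2: w='b' (idx 1), next='a' -> output (1, 'a'), add 'ba' as idx 2
Step 3: w='' (idx 0), next='a' -> output (0, 'a'), add 'a' as idx 3
Step 4: w='a' (idx 3), next='a' -> output (3, 'a'), add 'aa' as idx 4
Step 5: w='ba' (idx 2), next='b' -> output (2, 'b'), add 'bab' as idx 5
Step 6: w='b' (idx 1), next='b' -> output (1, 'b'), add 'bb' as idx 6
Step 7: w='bab' (idx 5), end of input -> output (5, '')


Encoded: [(0, 'b'), (1, 'a'), (0, 'a'), (3, 'a'), (2, 'b'), (1, 'b'), (5, '')]


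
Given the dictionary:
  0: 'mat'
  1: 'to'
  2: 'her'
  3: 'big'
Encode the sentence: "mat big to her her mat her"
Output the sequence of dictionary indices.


Look up each word in the dictionary:
  'mat' -> 0
  'big' -> 3
  'to' -> 1
  'her' -> 2
  'her' -> 2
  'mat' -> 0
  'her' -> 2

Encoded: [0, 3, 1, 2, 2, 0, 2]


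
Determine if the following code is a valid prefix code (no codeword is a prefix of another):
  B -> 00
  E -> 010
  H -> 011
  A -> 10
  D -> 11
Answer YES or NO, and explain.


Checking each pair (does one codeword prefix another?):
  B='00' vs E='010': no prefix
  B='00' vs H='011': no prefix
  B='00' vs A='10': no prefix
  B='00' vs D='11': no prefix
  E='010' vs B='00': no prefix
  E='010' vs H='011': no prefix
  E='010' vs A='10': no prefix
  E='010' vs D='11': no prefix
  H='011' vs B='00': no prefix
  H='011' vs E='010': no prefix
  H='011' vs A='10': no prefix
  H='011' vs D='11': no prefix
  A='10' vs B='00': no prefix
  A='10' vs E='010': no prefix
  A='10' vs H='011': no prefix
  A='10' vs D='11': no prefix
  D='11' vs B='00': no prefix
  D='11' vs E='010': no prefix
  D='11' vs H='011': no prefix
  D='11' vs A='10': no prefix
No violation found over all pairs.

YES -- this is a valid prefix code. No codeword is a prefix of any other codeword.


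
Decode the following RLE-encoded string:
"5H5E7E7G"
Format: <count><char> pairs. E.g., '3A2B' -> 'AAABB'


Expanding each <count><char> pair:
  5H -> 'HHHHH'
  5E -> 'EEEEE'
  7E -> 'EEEEEEE'
  7G -> 'GGGGGGG'

Decoded = HHHHHEEEEEEEEEEEEGGGGGGG


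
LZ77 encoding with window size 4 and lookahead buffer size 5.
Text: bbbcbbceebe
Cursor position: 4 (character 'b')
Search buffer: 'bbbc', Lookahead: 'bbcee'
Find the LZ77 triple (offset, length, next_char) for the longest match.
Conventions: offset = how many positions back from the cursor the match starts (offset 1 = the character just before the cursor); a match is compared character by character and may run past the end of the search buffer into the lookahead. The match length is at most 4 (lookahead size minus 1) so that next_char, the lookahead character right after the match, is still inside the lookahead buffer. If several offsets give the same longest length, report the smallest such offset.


Try each offset into the search buffer:
  offset=1 (pos 3, char 'c'): match length 0
  offset=2 (pos 2, char 'b'): match length 1
  offset=3 (pos 1, char 'b'): match length 3
  offset=4 (pos 0, char 'b'): match length 2
Longest match has length 3 at offset 3.
next_char = character at position 4 + 3 = 7 -> 'e'

Best match: offset=3, length=3 (matching 'bbc' starting at position 1)
LZ77 triple: (3, 3, 'e')


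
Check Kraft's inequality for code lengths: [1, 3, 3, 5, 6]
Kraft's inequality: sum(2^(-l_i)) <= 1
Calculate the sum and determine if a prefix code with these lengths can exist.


Sum = 2^(-1) + 2^(-3) + 2^(-3) + 2^(-5) + 2^(-6)
    = 0.5 + 0.125 + 0.125 + 0.03125 + 0.015625
    = 51/64 = 0.796875
Since 0.796875 <= 1, Kraft's inequality IS satisfied.
A prefix code with these lengths CAN exist.

Kraft sum = 0.796875. Satisfied.


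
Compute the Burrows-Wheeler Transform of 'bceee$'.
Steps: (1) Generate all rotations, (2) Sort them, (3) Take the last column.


Rotations (sorted):
  0: $bceee -> last char: e
  1: bceee$ -> last char: $
  2: ceee$b -> last char: b
  3: e$bcee -> last char: e
  4: ee$bce -> last char: e
  5: eee$bc -> last char: c


BWT = e$beec


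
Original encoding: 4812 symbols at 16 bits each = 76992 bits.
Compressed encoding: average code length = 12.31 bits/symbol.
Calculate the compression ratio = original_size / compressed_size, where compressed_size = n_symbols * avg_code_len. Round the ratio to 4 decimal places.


original_size = n_symbols * orig_bits = 4812 * 16 = 76992 bits
compressed_size = n_symbols * avg_code_len = 4812 * 12.31 = 59235.72 bits
ratio = original_size / compressed_size = 76992 / 59235.72 = 1.2998

Compression ratio = 1.2998


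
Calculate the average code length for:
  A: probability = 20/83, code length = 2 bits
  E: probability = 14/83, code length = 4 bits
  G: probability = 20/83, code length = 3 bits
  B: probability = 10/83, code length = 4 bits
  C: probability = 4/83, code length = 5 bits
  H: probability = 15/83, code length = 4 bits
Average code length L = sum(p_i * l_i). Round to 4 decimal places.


Weighted contributions p_i * l_i:
  A: (20/83) * 2 = 40/83
  E: (14/83) * 4 = 56/83
  G: (20/83) * 3 = 60/83
  B: (10/83) * 4 = 40/83
  C: (4/83) * 5 = 20/83
  H: (15/83) * 4 = 60/83
Sum = (40 + 56 + 60 + 40 + 20 + 60)/83 = 276/83

L = 276/83 = 3.3253 bits/symbol


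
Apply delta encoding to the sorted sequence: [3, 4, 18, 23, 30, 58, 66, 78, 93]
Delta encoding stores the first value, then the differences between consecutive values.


First value: 3
Deltas:
  4 - 3 = 1
  18 - 4 = 14
  23 - 18 = 5
  30 - 23 = 7
  58 - 30 = 28
  66 - 58 = 8
  78 - 66 = 12
  93 - 78 = 15


Delta encoded: [3, 1, 14, 5, 7, 28, 8, 12, 15]


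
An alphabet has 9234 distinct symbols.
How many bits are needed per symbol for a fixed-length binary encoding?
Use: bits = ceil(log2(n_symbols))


log2(9234) = 13.1727
Bracket: 2^13 = 8192 < 9234 <= 2^14 = 16384
So ceil(log2(9234)) = 14

bits = ceil(log2(9234)) = ceil(13.1727) = 14 bits


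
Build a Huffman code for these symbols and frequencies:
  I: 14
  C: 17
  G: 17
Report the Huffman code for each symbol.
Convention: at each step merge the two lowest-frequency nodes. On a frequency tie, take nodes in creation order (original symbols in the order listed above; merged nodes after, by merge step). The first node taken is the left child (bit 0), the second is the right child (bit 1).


Huffman tree construction:
Step 1: Merge I(14) + C(17) = 31
Step 2: Merge G(17) + (I+C)(31) = 48
Read each symbol's code off the tree from the root (left child = 0, right child = 1).

Codes:
  I: 10 (length 2)
  C: 11 (length 2)
  G: 0 (length 1)
Average code length: 79/48 = 1.6458 bits/symbol


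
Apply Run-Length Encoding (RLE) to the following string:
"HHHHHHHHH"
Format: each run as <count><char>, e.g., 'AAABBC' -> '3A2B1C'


Scanning runs left to right:
  i=0: run of 'H' x 9 -> '9H'

RLE = 9H


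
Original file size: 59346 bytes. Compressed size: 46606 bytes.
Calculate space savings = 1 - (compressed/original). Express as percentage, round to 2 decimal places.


ratio = compressed/original = 46606/59346 = 0.785327
savings = 1 - ratio = 1 - 0.785327 = 0.214673
as a percentage: 0.214673 * 100 = 21.47%

Space savings = 1 - 46606/59346 = 21.47%


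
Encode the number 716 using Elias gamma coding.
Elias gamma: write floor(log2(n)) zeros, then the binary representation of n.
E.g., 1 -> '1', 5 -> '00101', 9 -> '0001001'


num_bits = floor(log2(716)) + 1 = 10
leading_zeros = num_bits - 1 = 9
binary(716) = 1011001100

Elias gamma(716) = '000000000' + '1011001100' = 0000000001011001100 (19 bits)


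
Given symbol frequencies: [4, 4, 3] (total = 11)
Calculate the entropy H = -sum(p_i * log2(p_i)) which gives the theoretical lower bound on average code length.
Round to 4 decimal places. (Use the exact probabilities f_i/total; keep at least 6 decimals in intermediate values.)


Per-symbol terms -p_i * log2(p_i) with p_i = f_i/11:
  p = 4/11 = 0.363636: log2(p) = -1.459432, -p*log2(p) = 0.530702
  p = 4/11 = 0.363636: log2(p) = -1.459432, -p*log2(p) = 0.530702
  p = 3/11 = 0.272727: log2(p) = -1.874469, -p*log2(p) = 0.511219
H = 0.530702 + 0.530702 + 0.511219 = 1.572623

H = 1.5726 bits/symbol


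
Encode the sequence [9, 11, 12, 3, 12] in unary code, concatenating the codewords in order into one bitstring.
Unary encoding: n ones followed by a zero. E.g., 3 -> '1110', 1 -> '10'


Encode each number as n ones followed by a terminating 0:
  9 -> 1111111110 (10 bits)
  11 -> 111111111110 (12 bits)
  12 -> 1111111111110 (13 bits)
  3 -> 1110 (4 bits)
  12 -> 1111111111110 (13 bits)
Total length = 10 + 12 + 13 + 4 + 13 = 52 bits.

Unary([9, 11, 12, 3, 12]) = 1111111110111111111110111111111111011101111111111110 (52 bits)


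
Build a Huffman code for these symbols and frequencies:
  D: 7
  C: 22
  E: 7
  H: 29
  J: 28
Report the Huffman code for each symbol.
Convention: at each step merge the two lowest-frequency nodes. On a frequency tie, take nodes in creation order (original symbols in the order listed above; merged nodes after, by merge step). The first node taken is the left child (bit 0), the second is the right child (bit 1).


Huffman tree construction:
Step 1: Merge D(7) + E(7) = 14
Step 2: Merge (D+E)(14) + C(22) = 36
Step 3: Merge J(28) + H(29) = 57
Step 4: Merge ((D+E)+C)(36) + (J+H)(57) = 93
Read each symbol's code off the tree from the root (left child = 0, right child = 1).

Codes:
  D: 000 (length 3)
  C: 01 (length 2)
  E: 001 (length 3)
  H: 11 (length 2)
  J: 10 (length 2)
Average code length: 200/93 = 2.1505 bits/symbol


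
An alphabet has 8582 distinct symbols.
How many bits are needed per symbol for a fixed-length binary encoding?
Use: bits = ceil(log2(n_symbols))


log2(8582) = 13.0671
Bracket: 2^13 = 8192 < 8582 <= 2^14 = 16384
So ceil(log2(8582)) = 14

bits = ceil(log2(8582)) = ceil(13.0671) = 14 bits


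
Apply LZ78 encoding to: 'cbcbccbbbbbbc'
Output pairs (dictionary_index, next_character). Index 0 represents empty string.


LZ78 encoding steps:
Dictionary: {0: ''}
Step 1: w='' (idx 0), next='c' -> output (0, 'c'), add 'c' as idx 1
Step 2: w='' (idx 0), next='b' -> output (0, 'b'), add 'b' as idx 2
Step 3: w='c' (idx 1), next='b' -> output (1, 'b'), add 'cb' as idx 3
Step 4: w='c' (idx 1), next='c' -> output (1, 'c'), add 'cc' as idx 4
Step 5: w='b' (idx 2), next='b' -> output (2, 'b'), add 'bb' as idx 5
Step 6: w='bb' (idx 5), next='b' -> output (5, 'b'), add 'bbb' as idx 6
Step 7: w='b' (idx 2), next='c' -> output (2, 'c'), add 'bc' as idx 7


Encoded: [(0, 'c'), (0, 'b'), (1, 'b'), (1, 'c'), (2, 'b'), (5, 'b'), (2, 'c')]


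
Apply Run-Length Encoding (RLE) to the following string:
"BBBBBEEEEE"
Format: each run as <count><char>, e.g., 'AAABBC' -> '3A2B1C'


Scanning runs left to right:
  i=0: run of 'B' x 5 -> '5B'
  i=5: run of 'E' x 5 -> '5E'

RLE = 5B5E


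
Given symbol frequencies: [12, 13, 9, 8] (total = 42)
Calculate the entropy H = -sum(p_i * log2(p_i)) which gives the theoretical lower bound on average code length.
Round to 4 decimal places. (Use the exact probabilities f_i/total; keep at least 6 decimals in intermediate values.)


Per-symbol terms -p_i * log2(p_i) with p_i = f_i/42:
  p = 12/42 = 0.285714: log2(p) = -1.807355, -p*log2(p) = 0.516387
  p = 13/42 = 0.309524: log2(p) = -1.691878, -p*log2(p) = 0.523676
  p = 9/42 = 0.214286: log2(p) = -2.222392, -p*log2(p) = 0.476227
  p = 8/42 = 0.190476: log2(p) = -2.392317, -p*log2(p) = 0.455680
H = 0.516387 + 0.523676 + 0.476227 + 0.455680 = 1.971970

H = 1.972 bits/symbol


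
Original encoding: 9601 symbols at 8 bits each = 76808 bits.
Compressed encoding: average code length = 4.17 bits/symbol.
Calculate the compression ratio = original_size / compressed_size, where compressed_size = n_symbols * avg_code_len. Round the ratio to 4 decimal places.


original_size = n_symbols * orig_bits = 9601 * 8 = 76808 bits
compressed_size = n_symbols * avg_code_len = 9601 * 4.17 = 40036.17 bits
ratio = original_size / compressed_size = 76808 / 40036.17 = 1.9185

Compression ratio = 1.9185


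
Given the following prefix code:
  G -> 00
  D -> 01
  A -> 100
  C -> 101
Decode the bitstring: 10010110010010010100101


Decoding step by step:
Bits 100 -> A
Bits 101 -> C
Bits 100 -> A
Bits 100 -> A
Bits 100 -> A
Bits 101 -> C
Bits 00 -> G
Bits 101 -> C


Decoded message: ACAAACGC


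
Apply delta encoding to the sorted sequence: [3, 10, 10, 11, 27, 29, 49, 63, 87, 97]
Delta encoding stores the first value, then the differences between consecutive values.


First value: 3
Deltas:
  10 - 3 = 7
  10 - 10 = 0
  11 - 10 = 1
  27 - 11 = 16
  29 - 27 = 2
  49 - 29 = 20
  63 - 49 = 14
  87 - 63 = 24
  97 - 87 = 10


Delta encoded: [3, 7, 0, 1, 16, 2, 20, 14, 24, 10]


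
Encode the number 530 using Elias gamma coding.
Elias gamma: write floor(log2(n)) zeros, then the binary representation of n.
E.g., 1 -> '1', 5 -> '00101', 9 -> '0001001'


num_bits = floor(log2(530)) + 1 = 10
leading_zeros = num_bits - 1 = 9
binary(530) = 1000010010

Elias gamma(530) = '000000000' + '1000010010' = 0000000001000010010 (19 bits)


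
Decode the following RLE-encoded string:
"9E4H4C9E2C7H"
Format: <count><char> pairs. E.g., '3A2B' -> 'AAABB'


Expanding each <count><char> pair:
  9E -> 'EEEEEEEEE'
  4H -> 'HHHH'
  4C -> 'CCCC'
  9E -> 'EEEEEEEEE'
  2C -> 'CC'
  7H -> 'HHHHHHH'

Decoded = EEEEEEEEEHHHHCCCCEEEEEEEEECCHHHHHHH


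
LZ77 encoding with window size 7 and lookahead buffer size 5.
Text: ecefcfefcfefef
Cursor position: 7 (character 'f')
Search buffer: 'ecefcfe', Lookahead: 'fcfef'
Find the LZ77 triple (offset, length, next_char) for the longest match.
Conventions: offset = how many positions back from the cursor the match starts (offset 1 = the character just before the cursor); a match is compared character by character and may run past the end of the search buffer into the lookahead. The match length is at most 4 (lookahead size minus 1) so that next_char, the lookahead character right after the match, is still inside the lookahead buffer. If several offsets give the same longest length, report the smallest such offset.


Try each offset into the search buffer:
  offset=1 (pos 6, char 'e'): match length 0
  offset=2 (pos 5, char 'f'): match length 1
  offset=3 (pos 4, char 'c'): match length 0
  offset=4 (pos 3, char 'f'): match length 4
  offset=5 (pos 2, char 'e'): match length 0
  offset=6 (pos 1, char 'c'): match length 0
  offset=7 (pos 0, char 'e'): match length 0
Longest match has length 4 at offset 4.
next_char = character at position 7 + 4 = 11 -> 'f'

Best match: offset=4, length=4 (matching 'fcfe' starting at position 3)
LZ77 triple: (4, 4, 'f')


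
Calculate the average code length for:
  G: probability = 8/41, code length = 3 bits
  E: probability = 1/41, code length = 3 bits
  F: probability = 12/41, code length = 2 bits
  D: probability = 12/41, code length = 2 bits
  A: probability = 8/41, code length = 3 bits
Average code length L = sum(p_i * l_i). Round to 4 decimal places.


Weighted contributions p_i * l_i:
  G: (8/41) * 3 = 24/41
  E: (1/41) * 3 = 3/41
  F: (12/41) * 2 = 24/41
  D: (12/41) * 2 = 24/41
  A: (8/41) * 3 = 24/41
Sum = (24 + 3 + 24 + 24 + 24)/41 = 99/41

L = 99/41 = 2.4146 bits/symbol


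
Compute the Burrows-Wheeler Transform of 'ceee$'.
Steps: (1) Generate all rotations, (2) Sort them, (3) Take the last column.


Rotations (sorted):
  0: $ceee -> last char: e
  1: ceee$ -> last char: $
  2: e$cee -> last char: e
  3: ee$ce -> last char: e
  4: eee$c -> last char: c


BWT = e$eec


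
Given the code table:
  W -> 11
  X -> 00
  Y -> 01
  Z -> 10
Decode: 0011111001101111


Decoding:
00 -> X
11 -> W
11 -> W
10 -> Z
01 -> Y
10 -> Z
11 -> W
11 -> W


Result: XWWZYZWW


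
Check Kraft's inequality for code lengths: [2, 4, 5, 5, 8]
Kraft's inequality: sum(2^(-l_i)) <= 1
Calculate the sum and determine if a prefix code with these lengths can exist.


Sum = 2^(-2) + 2^(-4) + 2^(-5) + 2^(-5) + 2^(-8)
    = 0.25 + 0.0625 + 0.03125 + 0.03125 + 0.00390625
    = 97/256 = 0.37890625
Since 0.37890625 <= 1, Kraft's inequality IS satisfied.
A prefix code with these lengths CAN exist.

Kraft sum = 0.37890625. Satisfied.


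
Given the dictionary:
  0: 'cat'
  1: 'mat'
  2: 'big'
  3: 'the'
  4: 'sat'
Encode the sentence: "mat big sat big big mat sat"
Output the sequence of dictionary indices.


Look up each word in the dictionary:
  'mat' -> 1
  'big' -> 2
  'sat' -> 4
  'big' -> 2
  'big' -> 2
  'mat' -> 1
  'sat' -> 4

Encoded: [1, 2, 4, 2, 2, 1, 4]


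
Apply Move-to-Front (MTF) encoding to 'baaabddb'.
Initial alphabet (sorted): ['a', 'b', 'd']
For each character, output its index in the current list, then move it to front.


MTF encoding:
'b': index 1 in ['a', 'b', 'd'] -> ['b', 'a', 'd']
'a': index 1 in ['b', 'a', 'd'] -> ['a', 'b', 'd']
'a': index 0 in ['a', 'b', 'd'] -> ['a', 'b', 'd']
'a': index 0 in ['a', 'b', 'd'] -> ['a', 'b', 'd']
'b': index 1 in ['a', 'b', 'd'] -> ['b', 'a', 'd']
'd': index 2 in ['b', 'a', 'd'] -> ['d', 'b', 'a']
'd': index 0 in ['d', 'b', 'a'] -> ['d', 'b', 'a']
'b': index 1 in ['d', 'b', 'a'] -> ['b', 'd', 'a']


Output: [1, 1, 0, 0, 1, 2, 0, 1]


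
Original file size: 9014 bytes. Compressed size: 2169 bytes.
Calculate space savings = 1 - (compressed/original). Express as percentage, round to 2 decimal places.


ratio = compressed/original = 2169/9014 = 0.240626
savings = 1 - ratio = 1 - 0.240626 = 0.759374
as a percentage: 0.759374 * 100 = 75.94%

Space savings = 1 - 2169/9014 = 75.94%


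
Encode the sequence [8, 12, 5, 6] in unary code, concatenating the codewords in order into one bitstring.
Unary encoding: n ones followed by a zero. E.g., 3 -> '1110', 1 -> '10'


Encode each number as n ones followed by a terminating 0:
  8 -> 111111110 (9 bits)
  12 -> 1111111111110 (13 bits)
  5 -> 111110 (6 bits)
  6 -> 1111110 (7 bits)
Total length = 9 + 13 + 6 + 7 = 35 bits.

Unary([8, 12, 5, 6]) = 11111111011111111111101111101111110 (35 bits)


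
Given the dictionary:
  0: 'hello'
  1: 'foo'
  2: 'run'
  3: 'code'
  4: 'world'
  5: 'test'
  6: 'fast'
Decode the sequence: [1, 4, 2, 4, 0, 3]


Look up each index in the dictionary:
  1 -> 'foo'
  4 -> 'world'
  2 -> 'run'
  4 -> 'world'
  0 -> 'hello'
  3 -> 'code'

Decoded: "foo world run world hello code"


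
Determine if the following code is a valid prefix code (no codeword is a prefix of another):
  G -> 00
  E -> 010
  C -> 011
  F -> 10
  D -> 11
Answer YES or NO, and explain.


Checking each pair (does one codeword prefix another?):
  G='00' vs E='010': no prefix
  G='00' vs C='011': no prefix
  G='00' vs F='10': no prefix
  G='00' vs D='11': no prefix
  E='010' vs G='00': no prefix
  E='010' vs C='011': no prefix
  E='010' vs F='10': no prefix
  E='010' vs D='11': no prefix
  C='011' vs G='00': no prefix
  C='011' vs E='010': no prefix
  C='011' vs F='10': no prefix
  C='011' vs D='11': no prefix
  F='10' vs G='00': no prefix
  F='10' vs E='010': no prefix
  F='10' vs C='011': no prefix
  F='10' vs D='11': no prefix
  D='11' vs G='00': no prefix
  D='11' vs E='010': no prefix
  D='11' vs C='011': no prefix
  D='11' vs F='10': no prefix
No violation found over all pairs.

YES -- this is a valid prefix code. No codeword is a prefix of any other codeword.


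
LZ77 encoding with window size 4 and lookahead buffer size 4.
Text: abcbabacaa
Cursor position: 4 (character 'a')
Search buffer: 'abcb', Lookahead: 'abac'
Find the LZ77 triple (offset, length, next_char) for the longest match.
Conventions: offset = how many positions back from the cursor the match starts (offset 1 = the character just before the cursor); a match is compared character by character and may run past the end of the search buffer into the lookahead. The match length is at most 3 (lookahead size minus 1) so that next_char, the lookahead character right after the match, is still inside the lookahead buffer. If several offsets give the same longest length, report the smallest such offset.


Try each offset into the search buffer:
  offset=1 (pos 3, char 'b'): match length 0
  offset=2 (pos 2, char 'c'): match length 0
  offset=3 (pos 1, char 'b'): match length 0
  offset=4 (pos 0, char 'a'): match length 2
Longest match has length 2 at offset 4.
next_char = character at position 4 + 2 = 6 -> 'a'

Best match: offset=4, length=2 (matching 'ab' starting at position 0)
LZ77 triple: (4, 2, 'a')


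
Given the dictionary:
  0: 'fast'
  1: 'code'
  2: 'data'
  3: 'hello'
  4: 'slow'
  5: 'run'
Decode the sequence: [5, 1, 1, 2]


Look up each index in the dictionary:
  5 -> 'run'
  1 -> 'code'
  1 -> 'code'
  2 -> 'data'

Decoded: "run code code data"


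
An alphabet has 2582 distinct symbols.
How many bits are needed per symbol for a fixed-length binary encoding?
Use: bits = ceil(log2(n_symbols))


log2(2582) = 11.3343
Bracket: 2^11 = 2048 < 2582 <= 2^12 = 4096
So ceil(log2(2582)) = 12

bits = ceil(log2(2582)) = ceil(11.3343) = 12 bits


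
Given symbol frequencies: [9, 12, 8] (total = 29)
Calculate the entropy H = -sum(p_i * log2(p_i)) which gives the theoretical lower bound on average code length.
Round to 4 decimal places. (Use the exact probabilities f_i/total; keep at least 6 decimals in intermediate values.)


Per-symbol terms -p_i * log2(p_i) with p_i = f_i/29:
  p = 9/29 = 0.310345: log2(p) = -1.688056, -p*log2(p) = 0.523879
  p = 12/29 = 0.413793: log2(p) = -1.273018, -p*log2(p) = 0.526766
  p = 8/29 = 0.275862: log2(p) = -1.857981, -p*log2(p) = 0.512546
H = 0.523879 + 0.526766 + 0.512546 = 1.563191

H = 1.5632 bits/symbol


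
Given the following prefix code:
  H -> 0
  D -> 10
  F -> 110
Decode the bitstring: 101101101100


Decoding step by step:
Bits 10 -> D
Bits 110 -> F
Bits 110 -> F
Bits 110 -> F
Bits 0 -> H


Decoded message: DFFFH


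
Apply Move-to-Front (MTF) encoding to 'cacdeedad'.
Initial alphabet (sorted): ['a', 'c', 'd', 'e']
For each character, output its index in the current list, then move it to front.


MTF encoding:
'c': index 1 in ['a', 'c', 'd', 'e'] -> ['c', 'a', 'd', 'e']
'a': index 1 in ['c', 'a', 'd', 'e'] -> ['a', 'c', 'd', 'e']
'c': index 1 in ['a', 'c', 'd', 'e'] -> ['c', 'a', 'd', 'e']
'd': index 2 in ['c', 'a', 'd', 'e'] -> ['d', 'c', 'a', 'e']
'e': index 3 in ['d', 'c', 'a', 'e'] -> ['e', 'd', 'c', 'a']
'e': index 0 in ['e', 'd', 'c', 'a'] -> ['e', 'd', 'c', 'a']
'd': index 1 in ['e', 'd', 'c', 'a'] -> ['d', 'e', 'c', 'a']
'a': index 3 in ['d', 'e', 'c', 'a'] -> ['a', 'd', 'e', 'c']
'd': index 1 in ['a', 'd', 'e', 'c'] -> ['d', 'a', 'e', 'c']


Output: [1, 1, 1, 2, 3, 0, 1, 3, 1]


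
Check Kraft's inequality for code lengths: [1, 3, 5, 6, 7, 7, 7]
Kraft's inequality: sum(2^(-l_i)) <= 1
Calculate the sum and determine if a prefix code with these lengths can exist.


Sum = 2^(-1) + 2^(-3) + 2^(-5) + 2^(-6) + 2^(-7) + 2^(-7) + 2^(-7)
    = 0.5 + 0.125 + 0.03125 + 0.015625 + 0.0078125 + 0.0078125 + 0.0078125
    = 89/128 = 0.6953125
Since 0.6953125 <= 1, Kraft's inequality IS satisfied.
A prefix code with these lengths CAN exist.

Kraft sum = 0.6953125. Satisfied.


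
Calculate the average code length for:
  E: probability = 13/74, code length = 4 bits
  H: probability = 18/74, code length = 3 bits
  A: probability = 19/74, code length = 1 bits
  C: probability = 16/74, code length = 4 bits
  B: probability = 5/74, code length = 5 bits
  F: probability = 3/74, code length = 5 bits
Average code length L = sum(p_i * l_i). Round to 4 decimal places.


Weighted contributions p_i * l_i:
  E: (13/74) * 4 = 52/74
  H: (18/74) * 3 = 54/74
  A: (19/74) * 1 = 19/74
  C: (16/74) * 4 = 64/74
  B: (5/74) * 5 = 25/74
  F: (3/74) * 5 = 15/74
Sum = (52 + 54 + 19 + 64 + 25 + 15)/74 = 229/74

L = 229/74 = 3.0946 bits/symbol


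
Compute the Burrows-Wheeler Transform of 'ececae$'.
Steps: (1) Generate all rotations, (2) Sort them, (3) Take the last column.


Rotations (sorted):
  0: $ececae -> last char: e
  1: ae$ecec -> last char: c
  2: cae$ece -> last char: e
  3: cecae$e -> last char: e
  4: e$ececa -> last char: a
  5: ecae$ec -> last char: c
  6: ececae$ -> last char: $


BWT = eceeac$


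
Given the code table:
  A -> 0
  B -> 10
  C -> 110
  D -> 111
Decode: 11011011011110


Decoding:
110 -> C
110 -> C
110 -> C
111 -> D
10 -> B


Result: CCCDB


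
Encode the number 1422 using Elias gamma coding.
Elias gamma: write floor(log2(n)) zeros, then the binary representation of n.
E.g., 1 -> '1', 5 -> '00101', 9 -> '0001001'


num_bits = floor(log2(1422)) + 1 = 11
leading_zeros = num_bits - 1 = 10
binary(1422) = 10110001110

Elias gamma(1422) = '0000000000' + '10110001110' = 000000000010110001110 (21 bits)


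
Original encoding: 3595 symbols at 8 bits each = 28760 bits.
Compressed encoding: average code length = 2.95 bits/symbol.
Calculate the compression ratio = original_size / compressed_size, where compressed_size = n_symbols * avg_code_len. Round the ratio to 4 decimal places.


original_size = n_symbols * orig_bits = 3595 * 8 = 28760 bits
compressed_size = n_symbols * avg_code_len = 3595 * 2.95 = 10605.25 bits
ratio = original_size / compressed_size = 28760 / 10605.25 = 2.7119

Compression ratio = 2.7119


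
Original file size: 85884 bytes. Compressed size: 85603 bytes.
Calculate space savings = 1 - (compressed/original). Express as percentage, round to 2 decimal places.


ratio = compressed/original = 85603/85884 = 0.996728
savings = 1 - ratio = 1 - 0.996728 = 0.003272
as a percentage: 0.003272 * 100 = 0.33%

Space savings = 1 - 85603/85884 = 0.33%


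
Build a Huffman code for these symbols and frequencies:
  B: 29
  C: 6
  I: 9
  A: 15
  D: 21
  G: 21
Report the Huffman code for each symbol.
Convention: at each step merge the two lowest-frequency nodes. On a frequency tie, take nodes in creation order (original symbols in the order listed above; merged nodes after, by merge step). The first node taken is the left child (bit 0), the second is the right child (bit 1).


Huffman tree construction:
Step 1: Merge C(6) + I(9) = 15
Step 2: Merge A(15) + (C+I)(15) = 30
Step 3: Merge D(21) + G(21) = 42
Step 4: Merge B(29) + (A+(C+I))(30) = 59
Step 5: Merge (D+G)(42) + (B+(A+(C+I)))(59) = 101
Read each symbol's code off the tree from the root (left child = 0, right child = 1).

Codes:
  B: 10 (length 2)
  C: 1110 (length 4)
  I: 1111 (length 4)
  A: 110 (length 3)
  D: 00 (length 2)
  G: 01 (length 2)
Average code length: 247/101 = 2.4455 bits/symbol


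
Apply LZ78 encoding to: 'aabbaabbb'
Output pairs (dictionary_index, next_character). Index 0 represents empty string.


LZ78 encoding steps:
Dictionary: {0: ''}
Step 1: w='' (idx 0), next='a' -> output (0, 'a'), add 'a' as idx 1
Step 2: w='a' (idx 1), next='b' -> output (1, 'b'), add 'ab' as idx 2
Step 3: w='' (idx 0), next='b' -> output (0, 'b'), add 'b' as idx 3
Step 4: w='a' (idx 1), next='a' -> output (1, 'a'), add 'aa' as idx 4
Step 5: w='b' (idx 3), next='b' -> output (3, 'b'), add 'bb' as idx 5
Step 6: w='b' (idx 3), end of input -> output (3, '')


Encoded: [(0, 'a'), (1, 'b'), (0, 'b'), (1, 'a'), (3, 'b'), (3, '')]


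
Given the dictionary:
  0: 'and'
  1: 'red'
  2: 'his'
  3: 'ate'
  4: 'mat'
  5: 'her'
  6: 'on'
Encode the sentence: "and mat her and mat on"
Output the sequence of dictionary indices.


Look up each word in the dictionary:
  'and' -> 0
  'mat' -> 4
  'her' -> 5
  'and' -> 0
  'mat' -> 4
  'on' -> 6

Encoded: [0, 4, 5, 0, 4, 6]


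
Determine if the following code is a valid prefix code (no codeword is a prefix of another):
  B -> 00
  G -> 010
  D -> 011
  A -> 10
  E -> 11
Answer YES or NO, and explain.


Checking each pair (does one codeword prefix another?):
  B='00' vs G='010': no prefix
  B='00' vs D='011': no prefix
  B='00' vs A='10': no prefix
  B='00' vs E='11': no prefix
  G='010' vs B='00': no prefix
  G='010' vs D='011': no prefix
  G='010' vs A='10': no prefix
  G='010' vs E='11': no prefix
  D='011' vs B='00': no prefix
  D='011' vs G='010': no prefix
  D='011' vs A='10': no prefix
  D='011' vs E='11': no prefix
  A='10' vs B='00': no prefix
  A='10' vs G='010': no prefix
  A='10' vs D='011': no prefix
  A='10' vs E='11': no prefix
  E='11' vs B='00': no prefix
  E='11' vs G='010': no prefix
  E='11' vs D='011': no prefix
  E='11' vs A='10': no prefix
No violation found over all pairs.

YES -- this is a valid prefix code. No codeword is a prefix of any other codeword.


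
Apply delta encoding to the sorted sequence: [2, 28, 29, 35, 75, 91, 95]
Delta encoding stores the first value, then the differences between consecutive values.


First value: 2
Deltas:
  28 - 2 = 26
  29 - 28 = 1
  35 - 29 = 6
  75 - 35 = 40
  91 - 75 = 16
  95 - 91 = 4


Delta encoded: [2, 26, 1, 6, 40, 16, 4]


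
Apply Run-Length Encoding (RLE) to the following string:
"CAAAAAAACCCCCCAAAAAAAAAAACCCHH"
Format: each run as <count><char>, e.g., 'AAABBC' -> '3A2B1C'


Scanning runs left to right:
  i=0: run of 'C' x 1 -> '1C'
  i=1: run of 'A' x 7 -> '7A'
  i=8: run of 'C' x 6 -> '6C'
  i=14: run of 'A' x 11 -> '11A'
  i=25: run of 'C' x 3 -> '3C'
  i=28: run of 'H' x 2 -> '2H'

RLE = 1C7A6C11A3C2H


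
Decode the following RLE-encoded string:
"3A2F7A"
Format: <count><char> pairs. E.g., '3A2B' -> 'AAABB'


Expanding each <count><char> pair:
  3A -> 'AAA'
  2F -> 'FF'
  7A -> 'AAAAAAA'

Decoded = AAAFFAAAAAAA


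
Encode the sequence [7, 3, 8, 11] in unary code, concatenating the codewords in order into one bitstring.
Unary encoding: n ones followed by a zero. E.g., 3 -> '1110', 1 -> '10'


Encode each number as n ones followed by a terminating 0:
  7 -> 11111110 (8 bits)
  3 -> 1110 (4 bits)
  8 -> 111111110 (9 bits)
  11 -> 111111111110 (12 bits)
Total length = 8 + 4 + 9 + 12 = 33 bits.

Unary([7, 3, 8, 11]) = 111111101110111111110111111111110 (33 bits)


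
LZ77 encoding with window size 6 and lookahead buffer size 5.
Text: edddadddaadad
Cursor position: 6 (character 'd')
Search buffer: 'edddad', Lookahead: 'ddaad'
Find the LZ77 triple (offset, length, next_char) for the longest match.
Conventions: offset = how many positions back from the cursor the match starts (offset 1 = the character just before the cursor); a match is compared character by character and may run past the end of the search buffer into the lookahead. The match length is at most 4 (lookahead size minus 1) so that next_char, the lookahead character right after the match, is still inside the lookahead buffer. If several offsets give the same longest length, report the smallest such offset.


Try each offset into the search buffer:
  offset=1 (pos 5, char 'd'): match length 2
  offset=2 (pos 4, char 'a'): match length 0
  offset=3 (pos 3, char 'd'): match length 1
  offset=4 (pos 2, char 'd'): match length 3
  offset=5 (pos 1, char 'd'): match length 2
  offset=6 (pos 0, char 'e'): match length 0
Longest match has length 3 at offset 4.
next_char = character at position 6 + 3 = 9 -> 'a'

Best match: offset=4, length=3 (matching 'dda' starting at position 2)
LZ77 triple: (4, 3, 'a')


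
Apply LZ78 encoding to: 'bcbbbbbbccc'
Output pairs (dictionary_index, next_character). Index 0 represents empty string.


LZ78 encoding steps:
Dictionary: {0: ''}
Step 1: w='' (idx 0), next='b' -> output (0, 'b'), add 'b' as idx 1
Step 2: w='' (idx 0), next='c' -> output (0, 'c'), add 'c' as idx 2
Step 3: w='b' (idx 1), next='b' -> output (1, 'b'), add 'bb' as idx 3
Step 4: w='bb' (idx 3), next='b' -> output (3, 'b'), add 'bbb' as idx 4
Step 5: w='b' (idx 1), next='c' -> output (1, 'c'), add 'bc' as idx 5
Step 6: w='c' (idx 2), next='c' -> output (2, 'c'), add 'cc' as idx 6


Encoded: [(0, 'b'), (0, 'c'), (1, 'b'), (3, 'b'), (1, 'c'), (2, 'c')]


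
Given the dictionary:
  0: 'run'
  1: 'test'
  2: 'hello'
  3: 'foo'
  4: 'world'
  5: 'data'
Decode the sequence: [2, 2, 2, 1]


Look up each index in the dictionary:
  2 -> 'hello'
  2 -> 'hello'
  2 -> 'hello'
  1 -> 'test'

Decoded: "hello hello hello test"


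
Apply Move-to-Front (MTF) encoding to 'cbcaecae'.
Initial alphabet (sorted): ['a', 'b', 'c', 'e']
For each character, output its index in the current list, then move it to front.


MTF encoding:
'c': index 2 in ['a', 'b', 'c', 'e'] -> ['c', 'a', 'b', 'e']
'b': index 2 in ['c', 'a', 'b', 'e'] -> ['b', 'c', 'a', 'e']
'c': index 1 in ['b', 'c', 'a', 'e'] -> ['c', 'b', 'a', 'e']
'a': index 2 in ['c', 'b', 'a', 'e'] -> ['a', 'c', 'b', 'e']
'e': index 3 in ['a', 'c', 'b', 'e'] -> ['e', 'a', 'c', 'b']
'c': index 2 in ['e', 'a', 'c', 'b'] -> ['c', 'e', 'a', 'b']
'a': index 2 in ['c', 'e', 'a', 'b'] -> ['a', 'c', 'e', 'b']
'e': index 2 in ['a', 'c', 'e', 'b'] -> ['e', 'a', 'c', 'b']


Output: [2, 2, 1, 2, 3, 2, 2, 2]


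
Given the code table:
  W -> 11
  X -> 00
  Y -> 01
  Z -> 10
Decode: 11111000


Decoding:
11 -> W
11 -> W
10 -> Z
00 -> X


Result: WWZX


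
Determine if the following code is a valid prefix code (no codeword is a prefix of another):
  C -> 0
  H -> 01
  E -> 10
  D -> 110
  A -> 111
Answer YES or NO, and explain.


Checking each pair (does one codeword prefix another?):
  C='0' vs H='01': prefix -- VIOLATION

NO -- this is NOT a valid prefix code. C (0) is a prefix of H (01).


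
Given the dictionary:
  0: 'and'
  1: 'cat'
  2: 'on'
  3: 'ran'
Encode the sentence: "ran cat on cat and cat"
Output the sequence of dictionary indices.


Look up each word in the dictionary:
  'ran' -> 3
  'cat' -> 1
  'on' -> 2
  'cat' -> 1
  'and' -> 0
  'cat' -> 1

Encoded: [3, 1, 2, 1, 0, 1]


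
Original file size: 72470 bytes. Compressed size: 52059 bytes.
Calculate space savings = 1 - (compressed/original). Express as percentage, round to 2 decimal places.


ratio = compressed/original = 52059/72470 = 0.718352
savings = 1 - ratio = 1 - 0.718352 = 0.281648
as a percentage: 0.281648 * 100 = 28.16%

Space savings = 1 - 52059/72470 = 28.16%


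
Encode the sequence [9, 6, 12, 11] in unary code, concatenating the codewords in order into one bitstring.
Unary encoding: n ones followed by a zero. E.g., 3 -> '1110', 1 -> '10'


Encode each number as n ones followed by a terminating 0:
  9 -> 1111111110 (10 bits)
  6 -> 1111110 (7 bits)
  12 -> 1111111111110 (13 bits)
  11 -> 111111111110 (12 bits)
Total length = 10 + 7 + 13 + 12 = 42 bits.

Unary([9, 6, 12, 11]) = 111111111011111101111111111110111111111110 (42 bits)


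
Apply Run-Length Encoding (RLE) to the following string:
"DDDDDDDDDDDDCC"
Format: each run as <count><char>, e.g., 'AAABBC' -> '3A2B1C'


Scanning runs left to right:
  i=0: run of 'D' x 12 -> '12D'
  i=12: run of 'C' x 2 -> '2C'

RLE = 12D2C


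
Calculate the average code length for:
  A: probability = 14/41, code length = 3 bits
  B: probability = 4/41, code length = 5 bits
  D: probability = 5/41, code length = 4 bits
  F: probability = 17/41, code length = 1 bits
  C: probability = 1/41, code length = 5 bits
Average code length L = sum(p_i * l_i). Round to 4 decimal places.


Weighted contributions p_i * l_i:
  A: (14/41) * 3 = 42/41
  B: (4/41) * 5 = 20/41
  D: (5/41) * 4 = 20/41
  F: (17/41) * 1 = 17/41
  C: (1/41) * 5 = 5/41
Sum = (42 + 20 + 20 + 17 + 5)/41 = 104/41

L = 104/41 = 2.5366 bits/symbol


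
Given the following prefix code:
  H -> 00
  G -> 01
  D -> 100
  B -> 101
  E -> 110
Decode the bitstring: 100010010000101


Decoding step by step:
Bits 100 -> D
Bits 01 -> G
Bits 00 -> H
Bits 100 -> D
Bits 00 -> H
Bits 101 -> B


Decoded message: DGHDHB


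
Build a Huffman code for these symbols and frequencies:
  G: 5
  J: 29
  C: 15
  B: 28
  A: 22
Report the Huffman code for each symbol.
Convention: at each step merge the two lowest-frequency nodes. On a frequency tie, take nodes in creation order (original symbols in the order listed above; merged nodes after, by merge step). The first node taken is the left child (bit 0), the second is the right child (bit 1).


Huffman tree construction:
Step 1: Merge G(5) + C(15) = 20
Step 2: Merge (G+C)(20) + A(22) = 42
Step 3: Merge B(28) + J(29) = 57
Step 4: Merge ((G+C)+A)(42) + (B+J)(57) = 99
Read each symbol's code off the tree from the root (left child = 0, right child = 1).

Codes:
  G: 000 (length 3)
  J: 11 (length 2)
  C: 001 (length 3)
  B: 10 (length 2)
  A: 01 (length 2)
Average code length: 218/99 = 2.2020 bits/symbol


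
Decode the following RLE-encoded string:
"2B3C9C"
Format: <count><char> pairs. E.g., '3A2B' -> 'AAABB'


Expanding each <count><char> pair:
  2B -> 'BB'
  3C -> 'CCC'
  9C -> 'CCCCCCCCC'

Decoded = BBCCCCCCCCCCCC


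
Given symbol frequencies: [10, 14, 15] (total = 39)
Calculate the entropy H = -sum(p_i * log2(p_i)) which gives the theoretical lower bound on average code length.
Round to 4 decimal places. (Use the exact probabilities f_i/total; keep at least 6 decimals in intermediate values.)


Per-symbol terms -p_i * log2(p_i) with p_i = f_i/39:
  p = 10/39 = 0.256410: log2(p) = -1.963474, -p*log2(p) = 0.503455
  p = 14/39 = 0.358974: log2(p) = -1.478047, -p*log2(p) = 0.530581
  p = 15/39 = 0.384615: log2(p) = -1.378512, -p*log2(p) = 0.530197
H = 0.503455 + 0.530581 + 0.530197 = 1.564233

H = 1.5642 bits/symbol


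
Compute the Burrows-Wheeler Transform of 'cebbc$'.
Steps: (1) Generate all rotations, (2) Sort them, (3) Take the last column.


Rotations (sorted):
  0: $cebbc -> last char: c
  1: bbc$ce -> last char: e
  2: bc$ceb -> last char: b
  3: c$cebb -> last char: b
  4: cebbc$ -> last char: $
  5: ebbc$c -> last char: c


BWT = cebb$c


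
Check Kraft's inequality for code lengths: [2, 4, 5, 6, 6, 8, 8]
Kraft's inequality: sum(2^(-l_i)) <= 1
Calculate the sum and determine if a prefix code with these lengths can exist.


Sum = 2^(-2) + 2^(-4) + 2^(-5) + 2^(-6) + 2^(-6) + 2^(-8) + 2^(-8)
    = 0.25 + 0.0625 + 0.03125 + 0.015625 + 0.015625 + 0.00390625 + 0.00390625
    = 98/256 = 0.3828125
Since 0.3828125 <= 1, Kraft's inequality IS satisfied.
A prefix code with these lengths CAN exist.

Kraft sum = 0.3828125. Satisfied.


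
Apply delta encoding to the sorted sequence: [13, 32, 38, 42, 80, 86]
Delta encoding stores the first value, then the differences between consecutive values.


First value: 13
Deltas:
  32 - 13 = 19
  38 - 32 = 6
  42 - 38 = 4
  80 - 42 = 38
  86 - 80 = 6


Delta encoded: [13, 19, 6, 4, 38, 6]


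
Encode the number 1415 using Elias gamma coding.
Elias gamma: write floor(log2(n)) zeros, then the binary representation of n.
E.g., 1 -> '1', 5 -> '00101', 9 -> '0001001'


num_bits = floor(log2(1415)) + 1 = 11
leading_zeros = num_bits - 1 = 10
binary(1415) = 10110000111

Elias gamma(1415) = '0000000000' + '10110000111' = 000000000010110000111 (21 bits)


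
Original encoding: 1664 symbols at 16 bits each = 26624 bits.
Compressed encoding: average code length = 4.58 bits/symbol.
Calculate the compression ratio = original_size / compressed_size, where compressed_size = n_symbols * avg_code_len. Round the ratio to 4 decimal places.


original_size = n_symbols * orig_bits = 1664 * 16 = 26624 bits
compressed_size = n_symbols * avg_code_len = 1664 * 4.58 = 7621.12 bits
ratio = original_size / compressed_size = 26624 / 7621.12 = 3.4934

Compression ratio = 3.4934


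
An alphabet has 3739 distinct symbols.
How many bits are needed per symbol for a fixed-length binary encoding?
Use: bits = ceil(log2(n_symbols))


log2(3739) = 11.8684
Bracket: 2^11 = 2048 < 3739 <= 2^12 = 4096
So ceil(log2(3739)) = 12

bits = ceil(log2(3739)) = ceil(11.8684) = 12 bits
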